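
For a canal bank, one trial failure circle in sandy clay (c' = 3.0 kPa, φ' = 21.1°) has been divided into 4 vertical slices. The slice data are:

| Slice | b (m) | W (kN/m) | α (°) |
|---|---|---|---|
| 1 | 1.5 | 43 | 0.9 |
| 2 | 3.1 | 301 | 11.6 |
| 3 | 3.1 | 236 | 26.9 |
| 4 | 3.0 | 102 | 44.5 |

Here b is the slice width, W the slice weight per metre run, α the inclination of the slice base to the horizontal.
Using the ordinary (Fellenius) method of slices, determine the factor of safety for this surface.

FS = 1.16

Ordinary method of slices: FS = Σ[c'·Δl_i + (W_i cosα_i)·tanφ'] / Σ W_i sinα_i, with Δl_i = b_i / cosα_i.
Slice 1: Δl = 1.5/cos0.9° = 1.500 m; N'_1 = 43·cos0.9° = 43.0; c'Δl = 4.50; W sinα = 0.7
Slice 2: Δl = 3.1/cos11.6° = 3.165 m; N'_2 = 301·cos11.6° = 294.9; c'Δl = 9.49; W sinα = 60.5
Slice 3: Δl = 3.1/cos26.9° = 3.476 m; N'_3 = 236·cos26.9° = 210.5; c'Δl = 10.43; W sinα = 106.8
Slice 4: Δl = 3.0/cos44.5° = 4.206 m; N'_4 = 102·cos44.5° = 72.8; c'Δl = 12.62; W sinα = 71.5
Σc'Δl = 37.0 kN/m; ΣN' = 621.1 kN/m; ΣW sinα = 239.5 kN/m
Resisting = 37.0 + 621.1·tan21.1° = 37.0 + 239.6 = 276.7 kN/m
FS = 276.7 / 239.5 = 1.155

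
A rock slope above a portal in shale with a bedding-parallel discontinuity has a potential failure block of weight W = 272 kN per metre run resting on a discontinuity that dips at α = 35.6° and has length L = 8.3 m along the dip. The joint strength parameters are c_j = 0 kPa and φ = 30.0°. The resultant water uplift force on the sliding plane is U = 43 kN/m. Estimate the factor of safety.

FS = 0.65

Resolving the block weight along and normal to the plane and applying the Mohr–Coulomb strength on the joint:
N' = W cosα − U = 272·cos35.6° − 43 = 178.2 kN/m
Driving force T = W sinα = 272·sin35.6° = 158.3 kN/m
Resisting force R = c_j·L + N'·tanφ = 0·8.3 + 178.2·tan30.0° = 0.0 + 102.9 = 102.9 kN/m
FS = R / T = 102.9 / 158.3 = 0.650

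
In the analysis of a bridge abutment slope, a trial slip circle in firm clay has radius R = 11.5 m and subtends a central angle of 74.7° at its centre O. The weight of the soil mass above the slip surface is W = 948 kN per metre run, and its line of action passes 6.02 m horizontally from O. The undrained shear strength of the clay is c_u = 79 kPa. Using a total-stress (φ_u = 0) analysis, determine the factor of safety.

FS = 2.39

Taking moments about the centre O, the resisting moment is provided by the undrained shear strength acting along the arc:
Arc length L_a = R·θ = 11.5·(74.7°·π/180) = 11.5·1.3038 = 14.99 m
M_R = c_u·L_a·R = 79·14.99·11.5 = 13621.4 kN·m/m
M_D = W·d = 948·6.02 = 5707.0 kN·m/m
FS = M_R / M_D = 13621.4 / 5707.0 = 2.387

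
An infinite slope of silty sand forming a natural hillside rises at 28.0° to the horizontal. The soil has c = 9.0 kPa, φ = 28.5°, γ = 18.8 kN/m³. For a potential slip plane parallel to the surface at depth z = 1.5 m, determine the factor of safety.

For an infinite slope with a slip plane parallel to the surface (no pore pressure): FS = [c + γz cos²β tanφ] / [γz sinβ cosβ].
γz = 18.8·1.5 = 28.20 kN/m²
Numerator = 9.0 + 28.20·cos²28.0°·tan28.5° = 9.0 + 28.20·0.7796·0.5430 = 20.937 kPa
Denominator = 28.20·sin28.0°·cos28.0° = 28.20·0.4695·0.8829 = 11.689 kPa
FS = 20.937 / 11.689 = 1.791

FS = 1.79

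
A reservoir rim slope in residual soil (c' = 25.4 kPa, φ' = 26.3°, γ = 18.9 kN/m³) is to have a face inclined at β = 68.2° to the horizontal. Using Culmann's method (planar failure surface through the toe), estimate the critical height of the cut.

H_c = 17.50 m

Culmann's analysis gives the critical failure plane at α_cr = (β + φ')/2 = (68.2 + 26.3)/2 = 47.2°, and the critical height
H_c = (4c'/γ) · sinβ cosφ' / [1 − cos(β − φ')]
    = (4·25.4/18.9) · sin68.2°·cos26.3° / [1 − cos(41.9°)]
    = 5.376 · 0.9285·0.8965 / [1 − 0.7443]
    = 5.376 · 0.8324 / 0.2557
    = 17.50 m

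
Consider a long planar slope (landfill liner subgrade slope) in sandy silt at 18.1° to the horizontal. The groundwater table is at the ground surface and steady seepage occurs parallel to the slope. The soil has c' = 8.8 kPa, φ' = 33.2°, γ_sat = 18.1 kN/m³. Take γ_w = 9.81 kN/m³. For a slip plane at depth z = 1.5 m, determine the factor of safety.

FS = 2.01

With seepage parallel to the slope and the water table at the surface, the effective normal stress on the slip plane uses the buoyant unit weight γ' = γ_sat − γ_w while the driving shear stress uses γ_sat:
FS = [c' + γ' z cos²β tanφ'] / [γ_sat z sinβ cosβ]
γ' = 18.1 − 9.81 = 8.29 kN/m³
Numerator = 8.8 + 8.29·1.5·cos²18.1°·tan33.2° = 8.8 + 8.29·1.5·0.9035·0.6544 = 16.152 kPa
Denominator = 18.1·1.5·sin18.1°·cos18.1° = 18.1·1.5·0.3107·0.9505 = 8.017 kPa
FS = 16.152 / 8.017 = 2.015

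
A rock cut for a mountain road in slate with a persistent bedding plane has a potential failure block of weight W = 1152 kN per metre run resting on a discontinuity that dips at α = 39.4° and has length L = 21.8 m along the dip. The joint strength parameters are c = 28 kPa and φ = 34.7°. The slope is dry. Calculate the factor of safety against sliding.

FS = 1.68

Resolving the block weight along and normal to the plane and applying the Mohr–Coulomb strength on the joint:
N' = W cosα = 1152·cos39.4° = 890.2 kN/m
Driving force T = W sinα = 1152·sin39.4° = 731.2 kN/m
Resisting force R = c·L + N'·tanφ = 28·21.8 + 890.2·tan34.7° = 610.4 + 616.4 = 1226.8 kN/m
FS = R / T = 1226.8 / 731.2 = 1.678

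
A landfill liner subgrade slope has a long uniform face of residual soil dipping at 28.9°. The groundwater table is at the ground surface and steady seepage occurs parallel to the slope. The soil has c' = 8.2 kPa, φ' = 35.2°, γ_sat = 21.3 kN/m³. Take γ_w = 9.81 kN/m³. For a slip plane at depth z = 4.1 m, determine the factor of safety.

With seepage parallel to the slope and the water table at the surface, the effective normal stress on the slip plane uses the buoyant unit weight γ' = γ_sat − γ_w while the driving shear stress uses γ_sat:
FS = [c' + γ' z cos²β tanφ'] / [γ_sat z sinβ cosβ]
γ' = 21.3 − 9.81 = 11.49 kN/m³
Numerator = 8.2 + 11.49·4.1·cos²28.9°·tan35.2° = 8.2 + 11.49·4.1·0.7664·0.7054 = 33.670 kPa
Denominator = 21.3·4.1·sin28.9°·cos28.9° = 21.3·4.1·0.4833·0.8755 = 36.949 kPa
FS = 33.670 / 36.949 = 0.911

FS = 0.91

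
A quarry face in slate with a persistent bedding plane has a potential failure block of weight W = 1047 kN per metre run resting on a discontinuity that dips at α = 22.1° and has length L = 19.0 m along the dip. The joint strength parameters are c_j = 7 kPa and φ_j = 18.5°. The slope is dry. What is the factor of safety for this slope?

FS = 1.16

Resolving the block weight along and normal to the plane and applying the Mohr–Coulomb strength on the joint:
N' = W cosα = 1047·cos22.1° = 970.1 kN/m
Driving force T = W sinα = 1047·sin22.1° = 393.9 kN/m
Resisting force R = c_j·L + N'·tanφ_j = 7·19.0 + 970.1·tan18.5° = 133.0 + 324.6 = 457.6 kN/m
FS = R / T = 457.6 / 393.9 = 1.162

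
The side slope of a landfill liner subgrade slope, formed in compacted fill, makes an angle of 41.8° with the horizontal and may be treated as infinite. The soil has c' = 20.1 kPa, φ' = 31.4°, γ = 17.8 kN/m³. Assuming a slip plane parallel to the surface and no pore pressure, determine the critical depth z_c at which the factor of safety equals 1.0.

Setting FS = 1.00 in FS = [c' + γz cos²β tanφ'] / [γz sinβ cosβ] and solving for z:
z = c' / [γ cosβ (FS·sinβ − cosβ·tanφ')]
  = 20.1 / [17.8·cos41.8°·(1.00·sin41.8° − cos41.8°·tan31.4°)]
  = 20.1 / [17.8·0.7455·(1.00·0.6665 − 0.7455·0.6104)]
  = 20.1 / 2.8064 = 7.162 m

z_c = 7.16 m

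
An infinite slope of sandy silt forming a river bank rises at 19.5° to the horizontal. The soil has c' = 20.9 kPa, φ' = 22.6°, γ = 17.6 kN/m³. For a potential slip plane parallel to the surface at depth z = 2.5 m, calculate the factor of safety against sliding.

FS = 2.69

For an infinite slope with a slip plane parallel to the surface (no pore pressure): FS = [c' + γz cos²β tanφ'] / [γz sinβ cosβ].
γz = 17.6·2.5 = 44.00 kN/m²
Numerator = 20.9 + 44.00·cos²19.5°·tan22.6° = 20.9 + 44.00·0.8886·0.4163 = 37.175 kPa
Denominator = 44.00·sin19.5°·cos19.5° = 44.00·0.3338·0.9426 = 13.845 kPa
FS = 37.175 / 13.845 = 2.685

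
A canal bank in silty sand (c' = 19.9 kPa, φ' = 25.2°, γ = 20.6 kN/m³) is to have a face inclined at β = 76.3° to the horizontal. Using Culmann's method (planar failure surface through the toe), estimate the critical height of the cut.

Culmann's analysis gives the critical failure plane at α_cr = (β + φ')/2 = (76.3 + 25.2)/2 = 50.8°, and the critical height
H_c = (4c'/γ) · sinβ cosφ' / [1 − cos(β − φ')]
    = (4·19.9/20.6) · sin76.3°·cos25.2° / [1 − cos(51.1°)]
    = 3.864 · 0.9715·0.9048 / [1 − 0.6280]
    = 3.864 · 0.8791 / 0.3720
    = 9.13 m

H_c = 9.13 m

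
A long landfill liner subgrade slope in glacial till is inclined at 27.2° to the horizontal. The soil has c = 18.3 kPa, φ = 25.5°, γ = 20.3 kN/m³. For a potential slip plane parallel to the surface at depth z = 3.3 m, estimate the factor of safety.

For an infinite slope with a slip plane parallel to the surface (no pore pressure): FS = [c + γz cos²β tanφ] / [γz sinβ cosβ].
γz = 20.3·3.3 = 66.99 kN/m²
Numerator = 18.3 + 66.99·cos²27.2°·tan25.5° = 18.3 + 66.99·0.7911·0.4770 = 43.576 kPa
Denominator = 66.99·sin27.2°·cos27.2° = 66.99·0.4571·0.8894 = 27.235 kPa
FS = 43.576 / 27.235 = 1.600

FS = 1.60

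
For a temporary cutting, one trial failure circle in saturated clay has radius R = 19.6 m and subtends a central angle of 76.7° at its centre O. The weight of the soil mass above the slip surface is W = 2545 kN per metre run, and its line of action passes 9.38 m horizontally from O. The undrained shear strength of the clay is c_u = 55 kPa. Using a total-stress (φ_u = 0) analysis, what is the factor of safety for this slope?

Taking moments about the centre O, the resisting moment is provided by the undrained shear strength acting along the arc:
Arc length L_a = R·θ = 19.6·(76.7°·π/180) = 19.6·1.3387 = 26.24 m
M_R = c_u·L_a·R = 55·26.24·19.6 = 28284.4 kN·m/m
M_D = W·d = 2545·9.38 = 23872.1 kN·m/m
FS = M_R / M_D = 28284.4 / 23872.1 = 1.185

FS = 1.18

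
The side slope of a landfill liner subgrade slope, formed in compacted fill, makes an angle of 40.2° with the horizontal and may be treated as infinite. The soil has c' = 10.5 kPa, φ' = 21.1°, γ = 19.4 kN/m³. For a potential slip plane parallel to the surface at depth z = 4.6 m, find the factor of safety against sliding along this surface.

FS = 0.70

For an infinite slope with a slip plane parallel to the surface (no pore pressure): FS = [c' + γz cos²β tanφ'] / [γz sinβ cosβ].
γz = 19.4·4.6 = 89.24 kN/m²
Numerator = 10.5 + 89.24·cos²40.2°·tan21.1° = 10.5 + 89.24·0.5834·0.3859 = 30.589 kPa
Denominator = 89.24·sin40.2°·cos40.2° = 89.24·0.6455·0.7638 = 43.995 kPa
FS = 30.589 / 43.995 = 0.695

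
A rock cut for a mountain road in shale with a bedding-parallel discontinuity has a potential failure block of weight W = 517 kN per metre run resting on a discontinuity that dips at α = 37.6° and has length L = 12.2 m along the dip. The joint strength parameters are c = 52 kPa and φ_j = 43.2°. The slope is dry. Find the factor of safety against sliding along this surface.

Resolving the block weight along and normal to the plane and applying the Mohr–Coulomb strength on the joint:
N' = W cosα = 517·cos37.6° = 409.6 kN/m
Driving force T = W sinα = 517·sin37.6° = 315.4 kN/m
Resisting force R = c·L + N'·tanφ_j = 52·12.2 + 409.6·tan43.2° = 634.4 + 384.7 = 1019.1 kN/m
FS = R / T = 1019.1 / 315.4 = 3.231

FS = 3.23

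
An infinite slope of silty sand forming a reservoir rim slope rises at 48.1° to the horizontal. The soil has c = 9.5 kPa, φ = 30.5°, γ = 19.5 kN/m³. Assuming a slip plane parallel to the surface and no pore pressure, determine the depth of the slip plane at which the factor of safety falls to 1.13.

z = 1.63 m

Setting FS = 1.13 in FS = [c + γz cos²β tanφ] / [γz sinβ cosβ] and solving for z:
z = c / [γ cosβ (FS·sinβ − cosβ·tanφ)]
  = 9.5 / [19.5·cos48.1°·(1.13·sin48.1° − cos48.1°·tan30.5°)]
  = 9.5 / [19.5·0.6678·(1.13·0.7443 − 0.6678·0.5890)]
  = 9.5 / 5.8301 = 1.629 m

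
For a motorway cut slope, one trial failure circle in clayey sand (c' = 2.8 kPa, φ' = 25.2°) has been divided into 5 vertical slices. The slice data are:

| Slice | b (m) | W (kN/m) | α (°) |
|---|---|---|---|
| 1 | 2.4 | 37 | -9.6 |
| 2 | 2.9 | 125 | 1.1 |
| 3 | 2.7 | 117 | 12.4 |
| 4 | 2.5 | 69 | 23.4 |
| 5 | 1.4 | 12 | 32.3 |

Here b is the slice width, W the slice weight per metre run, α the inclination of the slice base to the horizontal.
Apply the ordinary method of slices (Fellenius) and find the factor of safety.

Ordinary method of slices: FS = Σ[c'·Δl_i + (W_i cosα_i)·tanφ'] / Σ W_i sinα_i, with Δl_i = b_i / cosα_i.
Slice 1: Δl = 2.4/cos(-9.6°) = 2.434 m; N'_1 = 37·cos(-9.6°) = 36.5; c'Δl = 6.82; W sinα = -6.2
Slice 2: Δl = 2.9/cos1.1° = 2.901 m; N'_2 = 125·cos1.1° = 125.0; c'Δl = 8.12; W sinα = 2.4
Slice 3: Δl = 2.7/cos12.4° = 2.764 m; N'_3 = 117·cos12.4° = 114.3; c'Δl = 7.74; W sinα = 25.1
Slice 4: Δl = 2.5/cos23.4° = 2.724 m; N'_4 = 69·cos23.4° = 63.3; c'Δl = 7.63; W sinα = 27.4
Slice 5: Δl = 1.4/cos32.3° = 1.656 m; N'_5 = 12·cos32.3° = 10.1; c'Δl = 4.64; W sinα = 6.4
Σc'Δl = 34.9 kN/m; ΣN' = 349.2 kN/m; ΣW sinα = 55.2 kN/m
Resisting = 34.9 + 349.2·tan25.2° = 34.9 + 164.3 = 199.3 kN/m
FS = 199.3 / 55.2 = 3.612

FS = 3.61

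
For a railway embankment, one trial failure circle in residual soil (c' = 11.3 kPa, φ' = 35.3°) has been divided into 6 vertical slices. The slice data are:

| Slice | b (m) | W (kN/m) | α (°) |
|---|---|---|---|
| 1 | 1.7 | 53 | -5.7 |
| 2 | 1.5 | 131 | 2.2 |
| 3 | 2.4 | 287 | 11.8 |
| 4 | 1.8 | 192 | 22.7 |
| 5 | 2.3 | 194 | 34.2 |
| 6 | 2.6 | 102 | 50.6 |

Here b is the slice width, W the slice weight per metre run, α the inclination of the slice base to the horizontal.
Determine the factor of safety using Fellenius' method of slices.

FS = 2.43

Ordinary method of slices: FS = Σ[c'·Δl_i + (W_i cosα_i)·tanφ'] / Σ W_i sinα_i, with Δl_i = b_i / cosα_i.
Slice 1: Δl = 1.7/cos(-5.7°) = 1.708 m; N'_1 = 53·cos(-5.7°) = 52.7; c'Δl = 19.31; W sinα = -5.3
Slice 2: Δl = 1.5/cos2.2° = 1.501 m; N'_2 = 131·cos2.2° = 130.9; c'Δl = 16.96; W sinα = 5.0
Slice 3: Δl = 2.4/cos11.8° = 2.452 m; N'_3 = 287·cos11.8° = 280.9; c'Δl = 27.71; W sinα = 58.7
Slice 4: Δl = 1.8/cos22.7° = 1.951 m; N'_4 = 192·cos22.7° = 177.1; c'Δl = 22.05; W sinα = 74.1
Slice 5: Δl = 2.3/cos34.2° = 2.781 m; N'_5 = 194·cos34.2° = 160.5; c'Δl = 31.42; W sinα = 109.0
Slice 6: Δl = 2.6/cos50.6° = 4.096 m; N'_6 = 102·cos50.6° = 64.7; c'Δl = 46.29; W sinα = 78.8
Σc'Δl = 163.7 kN/m; ΣN' = 866.9 kN/m; ΣW sinα = 320.4 kN/m
Resisting = 163.7 + 866.9·tan35.3° = 163.7 + 613.8 = 777.5 kN/m
FS = 777.5 / 320.4 = 2.427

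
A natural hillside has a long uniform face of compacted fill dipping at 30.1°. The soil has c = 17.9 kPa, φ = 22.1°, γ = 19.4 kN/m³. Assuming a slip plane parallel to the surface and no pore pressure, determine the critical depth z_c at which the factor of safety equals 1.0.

Setting FS = 1.00 in FS = [c + γz cos²β tanφ] / [γz sinβ cosβ] and solving for z:
z = c / [γ cosβ (FS·sinβ − cosβ·tanφ)]
  = 17.9 / [19.4·cos30.1°·(1.00·sin30.1° − cos30.1°·tan22.1°)]
  = 17.9 / [19.4·0.8652·(1.00·0.5015 − 0.8652·0.4061)]
  = 17.9 / 2.5211 = 7.100 m

z_c = 7.10 m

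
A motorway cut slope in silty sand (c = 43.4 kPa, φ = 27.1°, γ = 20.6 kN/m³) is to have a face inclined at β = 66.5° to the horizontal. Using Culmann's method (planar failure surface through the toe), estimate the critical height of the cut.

Culmann's analysis gives the critical failure plane at α_cr = (β + φ)/2 = (66.5 + 27.1)/2 = 46.8°, and the critical height
H_c = (4c/γ) · sinβ cosφ / [1 − cos(β − φ)]
    = (4·43.4/20.6) · sin66.5°·cos27.1° / [1 − cos(39.4°)]
    = 8.427 · 0.9171·0.8902 / [1 − 0.7727]
    = 8.427 · 0.8164 / 0.2273
    = 30.27 m

H_c = 30.27 m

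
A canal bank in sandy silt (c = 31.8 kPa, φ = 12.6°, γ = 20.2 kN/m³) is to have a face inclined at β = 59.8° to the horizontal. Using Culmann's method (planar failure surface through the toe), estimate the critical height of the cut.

H_c = 16.57 m

Culmann's analysis gives the critical failure plane at α_cr = (β + φ)/2 = (59.8 + 12.6)/2 = 36.2°, and the critical height
H_c = (4c/γ) · sinβ cosφ / [1 − cos(β − φ)]
    = (4·31.8/20.2) · sin59.8°·cos12.6° / [1 − cos(47.2°)]
    = 6.297 · 0.8643·0.9759 / [1 − 0.6794]
    = 6.297 · 0.8435 / 0.3206
    = 16.57 m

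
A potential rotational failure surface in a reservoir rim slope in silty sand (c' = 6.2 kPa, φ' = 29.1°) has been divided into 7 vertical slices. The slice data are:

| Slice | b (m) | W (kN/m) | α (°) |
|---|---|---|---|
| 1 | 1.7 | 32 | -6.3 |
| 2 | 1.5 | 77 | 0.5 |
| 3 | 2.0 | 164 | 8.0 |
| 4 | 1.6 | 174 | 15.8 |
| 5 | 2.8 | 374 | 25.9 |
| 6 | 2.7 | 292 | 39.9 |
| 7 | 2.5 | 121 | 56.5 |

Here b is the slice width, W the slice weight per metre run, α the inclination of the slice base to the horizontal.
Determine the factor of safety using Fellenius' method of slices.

FS = 1.36

Ordinary method of slices: FS = Σ[c'·Δl_i + (W_i cosα_i)·tanφ'] / Σ W_i sinα_i, with Δl_i = b_i / cosα_i.
Slice 1: Δl = 1.7/cos(-6.3°) = 1.710 m; N'_1 = 32·cos(-6.3°) = 31.8; c'Δl = 10.60; W sinα = -3.5
Slice 2: Δl = 1.5/cos0.5° = 1.500 m; N'_2 = 77·cos0.5° = 77.0; c'Δl = 9.30; W sinα = 0.7
Slice 3: Δl = 2.0/cos8.0° = 2.020 m; N'_3 = 164·cos8.0° = 162.4; c'Δl = 12.52; W sinα = 22.8
Slice 4: Δl = 1.6/cos15.8° = 1.663 m; N'_4 = 174·cos15.8° = 167.4; c'Δl = 10.31; W sinα = 47.4
Slice 5: Δl = 2.8/cos25.9° = 3.113 m; N'_5 = 374·cos25.9° = 336.4; c'Δl = 19.30; W sinα = 163.4
Slice 6: Δl = 2.7/cos39.9° = 3.519 m; N'_6 = 292·cos39.9° = 224.0; c'Δl = 21.82; W sinα = 187.3
Slice 7: Δl = 2.5/cos56.5° = 4.530 m; N'_7 = 121·cos56.5° = 66.8; c'Δl = 28.08; W sinα = 100.9
Σc'Δl = 111.9 kN/m; ΣN' = 1065.9 kN/m; ΣW sinα = 518.9 kN/m
Resisting = 111.9 + 1065.9·tan29.1° = 111.9 + 593.3 = 705.2 kN/m
FS = 705.2 / 518.9 = 1.359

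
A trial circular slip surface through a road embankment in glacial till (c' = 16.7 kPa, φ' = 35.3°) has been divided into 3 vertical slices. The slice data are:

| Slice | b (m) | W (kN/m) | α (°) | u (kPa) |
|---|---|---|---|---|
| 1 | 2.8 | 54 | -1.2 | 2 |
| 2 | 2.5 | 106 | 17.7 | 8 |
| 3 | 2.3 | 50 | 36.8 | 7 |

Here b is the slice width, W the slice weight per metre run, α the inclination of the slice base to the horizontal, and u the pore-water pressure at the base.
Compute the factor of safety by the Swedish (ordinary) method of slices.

FS = 3.99

Ordinary method of slices: FS = Σ[c'·Δl_i + (W_i cosα_i − u_i·Δl_i)·tanφ'] / Σ W_i sinα_i, with Δl_i = b_i / cosα_i.
Slice 1: Δl = 2.8/cos(-1.2°) = 2.801 m; N'_1 = 54·cos(-1.2°) − 2·2.801 = 48.4; c'Δl = 46.77; W sinα = -1.1
Slice 2: Δl = 2.5/cos17.7° = 2.624 m; N'_2 = 106·cos17.7° − 8·2.624 = 80.0; c'Δl = 43.82; W sinα = 32.2
Slice 3: Δl = 2.3/cos36.8° = 2.872 m; N'_3 = 50·cos36.8° − 7·2.872 = 19.9; c'Δl = 47.97; W sinα = 30.0
Σc'Δl = 138.6 kN/m; ΣN' = 148.3 kN/m; ΣW sinα = 61.0 kN/m
Resisting = 138.6 + 148.3·tan35.3° = 138.6 + 105.0 = 243.6 kN/m
FS = 243.6 / 61.0 = 3.990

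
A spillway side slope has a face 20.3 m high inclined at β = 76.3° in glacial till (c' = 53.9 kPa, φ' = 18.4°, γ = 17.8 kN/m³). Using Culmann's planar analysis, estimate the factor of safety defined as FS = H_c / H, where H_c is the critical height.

FS = 1.17

H_c = (4c'/γ) · sinβ cosφ' / [1 − cos(β − φ')]
    = (4·53.9/17.8) · sin76.3°·cos18.4° / [1 − cos57.9°]
    = 12.112 · 0.9219 / 0.4686 = 23.83 m
FS = H_c / H = 23.83 / 20.3 = 1.174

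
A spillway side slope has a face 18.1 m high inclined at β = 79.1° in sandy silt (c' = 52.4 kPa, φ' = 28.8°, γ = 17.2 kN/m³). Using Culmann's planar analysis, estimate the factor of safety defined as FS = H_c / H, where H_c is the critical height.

H_c = (4c'/γ) · sinβ cosφ' / [1 − cos(β − φ')]
    = (4·52.4/17.2) · sin79.1°·cos28.8° / [1 − cos50.3°]
    = 12.186 · 0.8605 / 0.3612 = 29.03 m
FS = H_c / H = 29.03 / 18.1 = 1.604

FS = 1.60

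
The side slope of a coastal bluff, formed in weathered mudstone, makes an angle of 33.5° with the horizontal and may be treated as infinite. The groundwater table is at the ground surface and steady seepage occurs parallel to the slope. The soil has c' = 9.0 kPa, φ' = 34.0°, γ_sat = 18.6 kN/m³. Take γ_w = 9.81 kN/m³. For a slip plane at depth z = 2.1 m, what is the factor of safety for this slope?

FS = 0.98

With seepage parallel to the slope and the water table at the surface, the effective normal stress on the slip plane uses the buoyant unit weight γ' = γ_sat − γ_w while the driving shear stress uses γ_sat:
FS = [c' + γ' z cos²β tanφ'] / [γ_sat z sinβ cosβ]
γ' = 18.6 − 9.81 = 8.79 kN/m³
Numerator = 9.0 + 8.79·2.1·cos²33.5°·tan34.0° = 9.0 + 8.79·2.1·0.6954·0.6745 = 17.658 kPa
Denominator = 18.6·2.1·sin33.5°·cos33.5° = 18.6·2.1·0.5519·0.8339 = 17.977 kPa
FS = 17.658 / 17.977 = 0.982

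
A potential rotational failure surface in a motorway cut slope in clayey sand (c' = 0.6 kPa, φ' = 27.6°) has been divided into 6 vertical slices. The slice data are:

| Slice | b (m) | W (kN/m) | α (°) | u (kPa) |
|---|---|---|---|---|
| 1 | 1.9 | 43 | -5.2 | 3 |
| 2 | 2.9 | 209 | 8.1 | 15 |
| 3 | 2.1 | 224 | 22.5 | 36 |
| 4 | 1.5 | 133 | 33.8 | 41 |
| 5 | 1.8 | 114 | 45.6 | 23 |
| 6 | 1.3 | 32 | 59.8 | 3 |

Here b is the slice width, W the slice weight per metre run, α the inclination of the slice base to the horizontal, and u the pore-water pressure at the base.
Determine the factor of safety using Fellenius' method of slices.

Ordinary method of slices: FS = Σ[c'·Δl_i + (W_i cosα_i − u_i·Δl_i)·tanφ'] / Σ W_i sinα_i, with Δl_i = b_i / cosα_i.
Slice 1: Δl = 1.9/cos(-5.2°) = 1.908 m; N'_1 = 43·cos(-5.2°) − 3·1.908 = 37.1; c'Δl = 1.14; W sinα = -3.9
Slice 2: Δl = 2.9/cos8.1° = 2.929 m; N'_2 = 209·cos8.1° − 15·2.929 = 163.0; c'Δl = 1.76; W sinα = 29.4
Slice 3: Δl = 2.1/cos22.5° = 2.273 m; N'_3 = 224·cos22.5° − 36·2.273 = 125.1; c'Δl = 1.36; W sinα = 85.7
Slice 4: Δl = 1.5/cos33.8° = 1.805 m; N'_4 = 133·cos33.8° − 41·1.805 = 36.5; c'Δl = 1.08; W sinα = 74.0
Slice 5: Δl = 1.8/cos45.6° = 2.573 m; N'_5 = 114·cos45.6° − 23·2.573 = 20.6; c'Δl = 1.54; W sinα = 81.4
Slice 6: Δl = 1.3/cos59.8° = 2.584 m; N'_6 = 32·cos59.8° − 3·2.584 = 8.3; c'Δl = 1.55; W sinα = 27.7
Σc'Δl = 8.4 kN/m; ΣN' = 390.6 kN/m; ΣW sinα = 294.4 kN/m
Resisting = 8.4 + 390.6·tan27.6° = 8.4 + 204.2 = 212.7 kN/m
FS = 212.7 / 294.4 = 0.722

FS = 0.72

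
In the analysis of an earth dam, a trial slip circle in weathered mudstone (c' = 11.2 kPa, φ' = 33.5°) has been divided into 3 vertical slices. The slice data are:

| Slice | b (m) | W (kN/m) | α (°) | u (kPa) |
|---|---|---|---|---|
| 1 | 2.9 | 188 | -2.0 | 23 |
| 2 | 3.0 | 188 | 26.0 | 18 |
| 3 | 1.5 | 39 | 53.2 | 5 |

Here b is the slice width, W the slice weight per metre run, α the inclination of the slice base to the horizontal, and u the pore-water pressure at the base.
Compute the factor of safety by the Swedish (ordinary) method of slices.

FS = 2.40

Ordinary method of slices: FS = Σ[c'·Δl_i + (W_i cosα_i − u_i·Δl_i)·tanφ'] / Σ W_i sinα_i, with Δl_i = b_i / cosα_i.
Slice 1: Δl = 2.9/cos(-2.0°) = 2.902 m; N'_1 = 188·cos(-2.0°) − 23·2.902 = 121.1; c'Δl = 32.50; W sinα = -6.6
Slice 2: Δl = 3.0/cos26.0° = 3.338 m; N'_2 = 188·cos26.0° − 18·3.338 = 108.9; c'Δl = 37.38; W sinα = 82.4
Slice 3: Δl = 1.5/cos53.2° = 2.504 m; N'_3 = 39·cos53.2° − 5·2.504 = 10.8; c'Δl = 28.05; W sinα = 31.2
Σc'Δl = 97.9 kN/m; ΣN' = 240.9 kN/m; ΣW sinα = 107.1 kN/m
Resisting = 97.9 + 240.9·tan33.5° = 97.9 + 159.4 = 257.4 kN/m
FS = 257.4 / 107.1 = 2.403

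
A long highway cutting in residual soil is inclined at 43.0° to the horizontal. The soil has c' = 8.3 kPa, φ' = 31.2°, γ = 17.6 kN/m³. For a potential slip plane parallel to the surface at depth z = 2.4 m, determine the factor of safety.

FS = 1.04

For an infinite slope with a slip plane parallel to the surface (no pore pressure): FS = [c' + γz cos²β tanφ'] / [γz sinβ cosβ].
γz = 17.6·2.4 = 42.24 kN/m²
Numerator = 8.3 + 42.24·cos²43.0°·tan31.2° = 8.3 + 42.24·0.5349·0.6056 = 21.983 kPa
Denominator = 42.24·sin43.0°·cos43.0° = 42.24·0.6820·0.7314 = 21.069 kPa
FS = 21.983 / 21.069 = 1.043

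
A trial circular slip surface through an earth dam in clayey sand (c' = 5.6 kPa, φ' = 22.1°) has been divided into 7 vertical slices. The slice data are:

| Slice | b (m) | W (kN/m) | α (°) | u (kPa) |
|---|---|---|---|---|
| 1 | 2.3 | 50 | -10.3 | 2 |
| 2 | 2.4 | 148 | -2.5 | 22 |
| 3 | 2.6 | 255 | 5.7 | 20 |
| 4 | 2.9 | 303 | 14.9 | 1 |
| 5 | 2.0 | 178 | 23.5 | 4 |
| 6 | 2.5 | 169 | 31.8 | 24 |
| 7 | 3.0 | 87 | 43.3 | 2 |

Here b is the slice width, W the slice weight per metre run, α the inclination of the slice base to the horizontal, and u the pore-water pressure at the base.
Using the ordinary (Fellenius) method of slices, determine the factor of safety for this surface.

FS = 1.56

Ordinary method of slices: FS = Σ[c'·Δl_i + (W_i cosα_i − u_i·Δl_i)·tanφ'] / Σ W_i sinα_i, with Δl_i = b_i / cosα_i.
Slice 1: Δl = 2.3/cos(-10.3°) = 2.338 m; N'_1 = 50·cos(-10.3°) − 2·2.338 = 44.5; c'Δl = 13.09; W sinα = -8.9
Slice 2: Δl = 2.4/cos(-2.5°) = 2.402 m; N'_2 = 148·cos(-2.5°) − 22·2.402 = 95.0; c'Δl = 13.45; W sinα = -6.5
Slice 3: Δl = 2.6/cos5.7° = 2.613 m; N'_3 = 255·cos5.7° − 20·2.613 = 201.5; c'Δl = 14.63; W sinα = 25.3
Slice 4: Δl = 2.9/cos14.9° = 3.001 m; N'_4 = 303·cos14.9° − 1·3.001 = 289.8; c'Δl = 16.81; W sinα = 77.9
Slice 5: Δl = 2.0/cos23.5° = 2.181 m; N'_5 = 178·cos23.5° − 4·2.181 = 154.5; c'Δl = 12.21; W sinα = 71.0
Slice 6: Δl = 2.5/cos31.8° = 2.942 m; N'_6 = 169·cos31.8° − 24·2.942 = 73.0; c'Δl = 16.47; W sinα = 89.1
Slice 7: Δl = 3.0/cos43.3° = 4.122 m; N'_7 = 87·cos43.3° − 2·4.122 = 55.1; c'Δl = 23.08; W sinα = 59.7
Σc'Δl = 109.8 kN/m; ΣN' = 913.4 kN/m; ΣW sinα = 307.5 kN/m
Resisting = 109.8 + 913.4·tan22.1° = 109.8 + 370.9 = 480.7 kN/m
FS = 480.7 / 307.5 = 1.563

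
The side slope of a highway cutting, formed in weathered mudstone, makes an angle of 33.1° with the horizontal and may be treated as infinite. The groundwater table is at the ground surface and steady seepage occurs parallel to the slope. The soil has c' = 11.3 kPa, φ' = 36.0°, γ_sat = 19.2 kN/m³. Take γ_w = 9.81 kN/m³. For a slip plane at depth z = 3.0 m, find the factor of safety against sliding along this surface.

FS = 0.97

With seepage parallel to the slope and the water table at the surface, the effective normal stress on the slip plane uses the buoyant unit weight γ' = γ_sat − γ_w while the driving shear stress uses γ_sat:
FS = [c' + γ' z cos²β tanφ'] / [γ_sat z sinβ cosβ]
γ' = 19.2 − 9.81 = 9.39 kN/m³
Numerator = 11.3 + 9.39·3.0·cos²33.1°·tan36.0° = 11.3 + 9.39·3.0·0.7018·0.7265 = 25.663 kPa
Denominator = 19.2·3.0·sin33.1°·cos33.1° = 19.2·3.0·0.5461·0.8377 = 26.351 kPa
FS = 25.663 / 26.351 = 0.974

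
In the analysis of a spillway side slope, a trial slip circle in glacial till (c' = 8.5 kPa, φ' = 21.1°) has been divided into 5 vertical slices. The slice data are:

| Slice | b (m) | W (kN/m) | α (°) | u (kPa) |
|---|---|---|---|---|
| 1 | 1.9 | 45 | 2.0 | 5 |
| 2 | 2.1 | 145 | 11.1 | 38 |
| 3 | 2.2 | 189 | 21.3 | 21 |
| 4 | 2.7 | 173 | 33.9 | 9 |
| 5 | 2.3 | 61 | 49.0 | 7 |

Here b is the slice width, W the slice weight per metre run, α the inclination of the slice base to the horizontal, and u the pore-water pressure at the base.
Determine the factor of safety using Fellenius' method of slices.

FS = 1.03

Ordinary method of slices: FS = Σ[c'·Δl_i + (W_i cosα_i − u_i·Δl_i)·tanφ'] / Σ W_i sinα_i, with Δl_i = b_i / cosα_i.
Slice 1: Δl = 1.9/cos2.0° = 1.901 m; N'_1 = 45·cos2.0° − 5·1.901 = 35.5; c'Δl = 16.16; W sinα = 1.6
Slice 2: Δl = 2.1/cos11.1° = 2.140 m; N'_2 = 145·cos11.1° − 38·2.140 = 61.0; c'Δl = 18.19; W sinα = 27.9
Slice 3: Δl = 2.2/cos21.3° = 2.361 m; N'_3 = 189·cos21.3° − 21·2.361 = 126.5; c'Δl = 20.07; W sinα = 68.7
Slice 4: Δl = 2.7/cos33.9° = 3.253 m; N'_4 = 173·cos33.9° − 9·3.253 = 114.3; c'Δl = 27.65; W sinα = 96.5
Slice 5: Δl = 2.3/cos49.0° = 3.506 m; N'_5 = 61·cos49.0° − 7·3.506 = 15.5; c'Δl = 29.80; W sinα = 46.0
Σc'Δl = 111.9 kN/m; ΣN' = 352.7 kN/m; ΣW sinα = 240.7 kN/m
Resisting = 111.9 + 352.7·tan21.1° = 111.9 + 136.1 = 248.0 kN/m
FS = 248.0 / 240.7 = 1.030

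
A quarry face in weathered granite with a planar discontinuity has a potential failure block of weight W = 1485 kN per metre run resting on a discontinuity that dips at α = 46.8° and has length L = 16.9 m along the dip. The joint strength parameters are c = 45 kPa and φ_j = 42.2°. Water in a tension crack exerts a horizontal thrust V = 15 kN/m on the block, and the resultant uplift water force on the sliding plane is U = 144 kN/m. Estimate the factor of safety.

Resolving the block weight along and normal to the plane and applying the Mohr–Coulomb strength on the joint:
N' = W cosα − U − V sinα = 1485·cos46.8° − 144 − 15·sin46.8° = 861.6 kN/m
Driving force T = W sinα + V cosα = 1485·sin46.8° + 15·cos46.8° = 1092.8 kN/m
Resisting force R = c·L + N'·tanφ_j = 45·16.9 + 861.6·tan42.2° = 760.5 + 781.3 = 1541.8 kN/m
FS = R / T = 1541.8 / 1092.8 = 1.411

FS = 1.41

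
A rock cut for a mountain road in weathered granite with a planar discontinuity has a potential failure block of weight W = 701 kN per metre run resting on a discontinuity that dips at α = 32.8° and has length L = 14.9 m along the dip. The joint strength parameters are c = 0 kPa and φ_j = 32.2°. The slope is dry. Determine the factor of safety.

FS = 0.98

Resolving the block weight along and normal to the plane and applying the Mohr–Coulomb strength on the joint:
N' = W cosα = 701·cos32.8° = 589.2 kN/m
Driving force T = W sinα = 701·sin32.8° = 379.7 kN/m
Resisting force R = c·L + N'·tanφ_j = 0·14.9 + 589.2·tan32.2° = 0.0 + 371.1 = 371.1 kN/m
FS = R / T = 371.1 / 379.7 = 0.977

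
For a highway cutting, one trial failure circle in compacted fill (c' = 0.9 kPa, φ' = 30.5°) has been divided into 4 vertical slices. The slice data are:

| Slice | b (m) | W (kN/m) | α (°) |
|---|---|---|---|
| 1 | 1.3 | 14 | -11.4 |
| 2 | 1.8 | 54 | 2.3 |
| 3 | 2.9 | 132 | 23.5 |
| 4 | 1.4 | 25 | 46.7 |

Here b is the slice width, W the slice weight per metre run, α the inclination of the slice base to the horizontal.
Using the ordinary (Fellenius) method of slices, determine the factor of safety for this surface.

Ordinary method of slices: FS = Σ[c'·Δl_i + (W_i cosα_i)·tanφ'] / Σ W_i sinα_i, with Δl_i = b_i / cosα_i.
Slice 1: Δl = 1.3/cos(-11.4°) = 1.326 m; N'_1 = 14·cos(-11.4°) = 13.7; c'Δl = 1.19; W sinα = -2.8
Slice 2: Δl = 1.8/cos2.3° = 1.801 m; N'_2 = 54·cos2.3° = 54.0; c'Δl = 1.62; W sinα = 2.2
Slice 3: Δl = 2.9/cos23.5° = 3.162 m; N'_3 = 132·cos23.5° = 121.1; c'Δl = 2.85; W sinα = 52.6
Slice 4: Δl = 1.4/cos46.7° = 2.041 m; N'_4 = 25·cos46.7° = 17.1; c'Δl = 1.84; W sinα = 18.2
Σc'Δl = 7.5 kN/m; ΣN' = 205.9 kN/m; ΣW sinα = 70.2 kN/m
Resisting = 7.5 + 205.9·tan30.5° = 7.5 + 121.3 = 128.8 kN/m
FS = 128.8 / 70.2 = 1.834

FS = 1.83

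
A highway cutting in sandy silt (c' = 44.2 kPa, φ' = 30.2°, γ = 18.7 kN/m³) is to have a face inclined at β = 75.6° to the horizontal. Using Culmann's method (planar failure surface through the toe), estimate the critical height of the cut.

Culmann's analysis gives the critical failure plane at α_cr = (β + φ')/2 = (75.6 + 30.2)/2 = 52.9°, and the critical height
H_c = (4c'/γ) · sinβ cosφ' / [1 − cos(β − φ')]
    = (4·44.2/18.7) · sin75.6°·cos30.2° / [1 − cos(45.4°)]
    = 9.455 · 0.9686·0.8643 / [1 − 0.7022]
    = 9.455 · 0.8371 / 0.2978
    = 26.57 m

H_c = 26.57 m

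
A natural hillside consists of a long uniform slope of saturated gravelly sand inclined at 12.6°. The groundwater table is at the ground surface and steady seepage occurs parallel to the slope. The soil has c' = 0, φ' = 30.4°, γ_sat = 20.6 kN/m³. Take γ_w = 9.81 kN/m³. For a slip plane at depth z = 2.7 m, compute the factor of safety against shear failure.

With seepage parallel to the slope and the water table at the surface, the effective normal stress on the slip plane uses the buoyant unit weight γ' = γ_sat − γ_w while the driving shear stress uses γ_sat:
FS = [c' + γ' z cos²β tanφ'] / [γ_sat z sinβ cosβ]
(For c' = 0 this reduces to FS = (γ'/γ_sat)·tanφ'/tanβ.)
γ' = 20.6 − 9.81 = 10.79 kN/m³
Numerator = 0.0 + 10.79·2.7·cos²12.6°·tan30.4° = 0.0 + 10.79·2.7·0.9524·0.5867 = 16.279 kPa
Denominator = 20.6·2.7·sin12.6°·cos12.6° = 20.6·2.7·0.2181·0.9759 = 11.841 kPa
FS = 16.279 / 11.841 = 1.375

FS = 1.37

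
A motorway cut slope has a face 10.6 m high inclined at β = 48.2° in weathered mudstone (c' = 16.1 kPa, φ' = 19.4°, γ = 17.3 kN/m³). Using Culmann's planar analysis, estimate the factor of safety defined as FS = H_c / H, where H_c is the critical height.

FS = 2.00

H_c = (4c'/γ) · sinβ cosφ' / [1 − cos(β − φ')]
    = (4·16.1/17.3) · sin48.2°·cos19.4° / [1 − cos28.8°]
    = 3.723 · 0.7031 / 0.1237 = 21.16 m
FS = H_c / H = 21.16 / 10.6 = 1.996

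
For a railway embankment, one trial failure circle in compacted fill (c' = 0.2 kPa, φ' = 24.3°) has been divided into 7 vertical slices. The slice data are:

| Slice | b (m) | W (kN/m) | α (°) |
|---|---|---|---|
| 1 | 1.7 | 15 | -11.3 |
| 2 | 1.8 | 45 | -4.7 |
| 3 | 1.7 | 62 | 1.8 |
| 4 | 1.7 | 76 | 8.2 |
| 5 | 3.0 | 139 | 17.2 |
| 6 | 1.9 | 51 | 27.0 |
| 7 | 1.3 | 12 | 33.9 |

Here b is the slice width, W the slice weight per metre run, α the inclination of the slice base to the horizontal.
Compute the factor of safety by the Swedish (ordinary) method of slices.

FS = 2.29

Ordinary method of slices: FS = Σ[c'·Δl_i + (W_i cosα_i)·tanφ'] / Σ W_i sinα_i, with Δl_i = b_i / cosα_i.
Slice 1: Δl = 1.7/cos(-11.3°) = 1.734 m; N'_1 = 15·cos(-11.3°) = 14.7; c'Δl = 0.35; W sinα = -2.9
Slice 2: Δl = 1.8/cos(-4.7°) = 1.806 m; N'_2 = 45·cos(-4.7°) = 44.8; c'Δl = 0.36; W sinα = -3.7
Slice 3: Δl = 1.7/cos1.8° = 1.701 m; N'_3 = 62·cos1.8° = 62.0; c'Δl = 0.34; W sinα = 1.9
Slice 4: Δl = 1.7/cos8.2° = 1.718 m; N'_4 = 76·cos8.2° = 75.2; c'Δl = 0.34; W sinα = 10.8
Slice 5: Δl = 3.0/cos17.2° = 3.140 m; N'_5 = 139·cos17.2° = 132.8; c'Δl = 0.63; W sinα = 41.1
Slice 6: Δl = 1.9/cos27.0° = 2.132 m; N'_6 = 51·cos27.0° = 45.4; c'Δl = 0.43; W sinα = 23.2
Slice 7: Δl = 1.3/cos33.9° = 1.566 m; N'_7 = 12·cos33.9° = 10.0; c'Δl = 0.31; W sinα = 6.7
Σc'Δl = 2.8 kN/m; ΣN' = 384.9 kN/m; ΣW sinα = 77.1 kN/m
Resisting = 2.8 + 384.9·tan24.3° = 2.8 + 173.8 = 176.6 kN/m
FS = 176.6 / 77.1 = 2.290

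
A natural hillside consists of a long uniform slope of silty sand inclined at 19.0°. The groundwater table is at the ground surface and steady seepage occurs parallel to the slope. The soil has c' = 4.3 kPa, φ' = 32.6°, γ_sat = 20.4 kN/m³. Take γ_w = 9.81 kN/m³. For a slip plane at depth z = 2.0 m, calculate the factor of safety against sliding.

With seepage parallel to the slope and the water table at the surface, the effective normal stress on the slip plane uses the buoyant unit weight γ' = γ_sat − γ_w while the driving shear stress uses γ_sat:
FS = [c' + γ' z cos²β tanφ'] / [γ_sat z sinβ cosβ]
γ' = 20.4 − 9.81 = 10.59 kN/m³
Numerator = 4.3 + 10.59·2.0·cos²19.0°·tan32.6° = 4.3 + 10.59·2.0·0.8940·0.6395 = 16.409 kPa
Denominator = 20.4·2.0·sin19.0°·cos19.0° = 20.4·2.0·0.3256·0.9455 = 12.559 kPa
FS = 16.409 / 12.559 = 1.307

FS = 1.31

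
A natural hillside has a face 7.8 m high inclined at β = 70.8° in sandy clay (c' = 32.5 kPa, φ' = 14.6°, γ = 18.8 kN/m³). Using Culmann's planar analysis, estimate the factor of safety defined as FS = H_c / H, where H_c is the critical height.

FS = 1.83

H_c = (4c'/γ) · sinβ cosφ' / [1 − cos(β − φ')]
    = (4·32.5/18.8) · sin70.8°·cos14.6° / [1 − cos56.2°]
    = 6.915 · 0.9139 / 0.4437 = 14.24 m
FS = H_c / H = 14.24 / 7.8 = 1.826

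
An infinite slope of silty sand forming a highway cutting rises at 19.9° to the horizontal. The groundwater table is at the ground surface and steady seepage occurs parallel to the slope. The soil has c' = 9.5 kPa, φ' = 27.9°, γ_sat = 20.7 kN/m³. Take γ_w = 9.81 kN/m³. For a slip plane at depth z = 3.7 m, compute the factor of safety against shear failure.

FS = 1.16

With seepage parallel to the slope and the water table at the surface, the effective normal stress on the slip plane uses the buoyant unit weight γ' = γ_sat − γ_w while the driving shear stress uses γ_sat:
FS = [c' + γ' z cos²β tanφ'] / [γ_sat z sinβ cosβ]
γ' = 20.7 − 9.81 = 10.89 kN/m³
Numerator = 9.5 + 10.89·3.7·cos²19.9°·tan27.9° = 9.5 + 10.89·3.7·0.8841·0.5295 = 28.362 kPa
Denominator = 20.7·3.7·sin19.9°·cos19.9° = 20.7·3.7·0.3404·0.9403 = 24.513 kPa
FS = 28.362 / 24.513 = 1.157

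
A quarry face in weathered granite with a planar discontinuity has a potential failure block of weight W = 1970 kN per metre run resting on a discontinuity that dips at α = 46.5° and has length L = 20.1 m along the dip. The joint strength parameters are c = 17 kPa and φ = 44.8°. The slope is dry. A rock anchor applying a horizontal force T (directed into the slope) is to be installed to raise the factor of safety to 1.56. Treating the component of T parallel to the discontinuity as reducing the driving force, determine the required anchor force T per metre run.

Resolving forces along and normal to the sliding plane, with the horizontal anchor force T adding T·sinα to the effective normal force and T·cosα acting up the plane against the driving force:
FS = [cL + (W cosα + T sinα) tanφ] / [W sinα − T cosα]
Without the anchor: N' = 1356.1 kN/m, driving T_d = 1429.0 kN/m, resisting R = 17·20.1 + 1356.1·tan44.8° = 1688.3 kN/m, FS = 1.18.
Setting FS = 1.56 and solving for T:
1.56·(1429.0 − T cos46.5°) = 1688.3 + T sin46.5°·tan44.8°
T·(sin46.5°·tan44.8° + 1.56·cos46.5°) = 1.56·1429.0 − 1688.3
T·(0.7254·0.9930 + 1.56·0.6884) = 2229.2 − 1688.3 = 540.9
T·1.7942 = 540.9
T = 301.5 kN/m

T = 301 kN/m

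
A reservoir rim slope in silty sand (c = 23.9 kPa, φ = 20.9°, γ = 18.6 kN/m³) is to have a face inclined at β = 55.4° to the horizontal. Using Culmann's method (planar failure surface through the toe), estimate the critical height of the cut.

Culmann's analysis gives the critical failure plane at α_cr = (β + φ)/2 = (55.4 + 20.9)/2 = 38.1°, and the critical height
H_c = (4c/γ) · sinβ cosφ / [1 − cos(β − φ)]
    = (4·23.9/18.6) · sin55.4°·cos20.9° / [1 − cos(34.5°)]
    = 5.140 · 0.8231·0.9342 / [1 − 0.8241]
    = 5.140 · 0.7690 / 0.1759
    = 22.47 m

H_c = 22.47 m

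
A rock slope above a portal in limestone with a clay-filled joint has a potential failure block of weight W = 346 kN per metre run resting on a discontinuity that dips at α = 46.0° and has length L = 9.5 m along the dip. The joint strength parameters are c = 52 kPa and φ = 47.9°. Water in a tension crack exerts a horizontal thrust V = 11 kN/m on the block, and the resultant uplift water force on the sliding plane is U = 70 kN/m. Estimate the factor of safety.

FS = 2.63

Resolving the block weight along and normal to the plane and applying the Mohr–Coulomb strength on the joint:
N' = W cosα − U − V sinα = 346·cos46.0° − 70 − 11·sin46.0° = 162.4 kN/m
Driving force T = W sinα + V cosα = 346·sin46.0° + 11·cos46.0° = 256.5 kN/m
Resisting force R = c·L + N'·tanφ = 52·9.5 + 162.4·tan47.9° = 494.0 + 179.8 = 673.8 kN/m
FS = R / T = 673.8 / 256.5 = 2.626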